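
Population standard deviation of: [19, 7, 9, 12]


Mean = 47/4
  (19-47/4)²=841/16
  (7-47/4)²=361/16
  (9-47/4)²=121/16
  (12-47/4)²=1/16
Σ(x-μ)² = 331/4
σ² = (331/4)/4 = 331/16

σ = √(331/16) ≈ 4.5484


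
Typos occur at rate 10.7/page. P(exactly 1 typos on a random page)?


Poisson(λ=10.7): P(X=1) = e^(-λ)×λ^k/k!
= e^(-10.7) × 10.7^1 / 1!
≈ 2.254493791e-05 × 10.7 / 1 ≈ 0.000241

P(X=1) ≈ 0.000241 ≈ 0.02%


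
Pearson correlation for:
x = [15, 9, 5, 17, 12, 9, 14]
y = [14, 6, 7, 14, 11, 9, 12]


n=7, Σx=81, Σy=73, Σxy=918, Σx²=1041, Σy²=823
r = (7×918 - 81×73)/√((7×1041 - 81²)(7×823 - 73²))
= 513/√(726×432) = 513/√313632 ≈ 513/560.0286 ≈ 0.9160

r ≈ 0.9160


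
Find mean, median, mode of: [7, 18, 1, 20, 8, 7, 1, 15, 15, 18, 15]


Sorted: [1, 1, 7, 7, 8, 15, 15, 15, 18, 18, 20]
Mean = 125/11
Median = 15
Freq: {7: 2, 18: 2, 1: 2, 20: 1, 8: 1, 15: 3}
Mode: [15]

Mean=125/11, Median=15, Mode=15


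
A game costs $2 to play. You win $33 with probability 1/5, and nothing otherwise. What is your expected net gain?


E[gain] = (33-2)×1/5 + (-2)×4/5
= 31/5 - 8/5 = 23/5

Expected net gain = $23/5 ≈ $4.60


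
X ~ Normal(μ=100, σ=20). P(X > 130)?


z = (130-100)/20 = 1.5
P(X > 130) = 1 - P(Z ≤ 1.5) = 1 - 0.9332 = 0.0668

P(X > 130) ≈ 0.0668


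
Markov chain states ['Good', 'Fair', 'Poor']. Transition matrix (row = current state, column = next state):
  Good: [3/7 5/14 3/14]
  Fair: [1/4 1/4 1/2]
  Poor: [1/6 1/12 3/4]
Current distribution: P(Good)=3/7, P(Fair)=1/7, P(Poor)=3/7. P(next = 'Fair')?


P(next=Fair) = Σᵢ P(now=i)×P(i→Fair)
= 3/7×5/14 + 1/7×1/4 + 3/7×1/12
= 15/98 + 1/28 + 1/28 = 11/49

P = 11/49 ≈ 0.2245


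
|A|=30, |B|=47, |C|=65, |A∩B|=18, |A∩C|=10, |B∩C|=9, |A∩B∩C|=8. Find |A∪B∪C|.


|A∪B∪C| = 30+47+65-18-10-9+8 = 113

|A∪B∪C| = 113


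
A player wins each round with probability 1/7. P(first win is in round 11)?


Geometric: P(X=11) = (1-p)^(k-1)×p = (6/7)^10×1/7 = 60466176/1977326743

P(X=11) = 60466176/1977326743 ≈ 3.06%


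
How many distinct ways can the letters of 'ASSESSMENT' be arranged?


Letters: 10, freq: {'A': 1, 'S': 4, 'E': 2, 'M': 1, 'N': 1, 'T': 1}
10!/(1!×4!×2!×1!×1!×1!) = 3628800/48 = 75600

75600


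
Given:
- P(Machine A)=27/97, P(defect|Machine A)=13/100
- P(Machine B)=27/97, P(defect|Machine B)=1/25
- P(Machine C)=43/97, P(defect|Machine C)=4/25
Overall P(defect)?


P(B) = Σ P(B|Aᵢ)×P(Aᵢ)
  13/100×27/97 = 351/9700
  1/25×27/97 = 27/2425
  4/25×43/97 = 172/2425
Sum = 1147/9700

P(defect) = 1147/9700 ≈ 11.82%


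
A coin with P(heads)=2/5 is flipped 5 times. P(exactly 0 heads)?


Binomial: P(X=0) = C(5,0)×p^0×(1-p)^5
= 1 × 1 × 243/3125 = 243/3125

P(X=0) = 243/3125 ≈ 7.78%


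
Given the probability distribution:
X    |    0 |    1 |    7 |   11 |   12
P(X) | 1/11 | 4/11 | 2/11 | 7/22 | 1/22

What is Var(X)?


E[X] = 125/22
E[X²] = 1195/22
Var(X) = E[X²] - (E[X])² = 1195/22 - 15625/484 = 10665/484

Var(X) = 10665/484 ≈ 22.0351


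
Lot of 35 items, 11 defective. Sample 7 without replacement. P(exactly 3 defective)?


Hypergeometric: C(11,3)×C(24,4)/C(35,7)
= 165×10626/6724520 = 15939/61132

P(X=3) = 15939/61132 ≈ 26.07%


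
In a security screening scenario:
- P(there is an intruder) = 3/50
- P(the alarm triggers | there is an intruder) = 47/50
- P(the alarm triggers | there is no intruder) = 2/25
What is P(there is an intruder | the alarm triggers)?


Using Bayes' theorem:
P(A|B) = P(B|A)·P(A) / P(B)

P(the alarm triggers) = 47/50 × 3/50 + 2/25 × 47/50
= 141/2500 + 47/625 = 329/2500

P(there is an intruder|the alarm triggers) = (141/2500) / (329/2500) = 3/7

P(there is an intruder|the alarm triggers) = 3/7 ≈ 42.86%


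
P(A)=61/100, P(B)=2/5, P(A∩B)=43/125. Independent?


P(A)×P(B) = 61/250
P(A∩B) = 43/125
Not equal → NOT independent

No, not independent


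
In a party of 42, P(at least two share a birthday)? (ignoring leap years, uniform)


P(all different) = Π(365-i)/365 for i=0..41
= 0.085970
P(match) = 1 - 0.085970 = 0.914030

P ≈ 0.9140 ≈ 91.40%


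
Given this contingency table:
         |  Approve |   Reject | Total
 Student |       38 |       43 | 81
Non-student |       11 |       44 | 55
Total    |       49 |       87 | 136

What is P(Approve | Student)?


P(Approve | Student) = 38/(38+43) = 38/81

P(Approve|Student) = 38/81 ≈ 46.91%


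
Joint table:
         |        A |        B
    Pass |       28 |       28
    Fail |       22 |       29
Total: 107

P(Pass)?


P(Pass) = (28+28)/107 = 56/107

P(Pass) = 56/107 ≈ 52.34%


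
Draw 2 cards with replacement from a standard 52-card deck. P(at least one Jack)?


P(not a Jack) = 48/52 = 12/13
P(none in 2 draws) = (12/13)^2 = 144/169
P(≥1 Jack) = 1 - 144/169 = 25/169

P = 25/169 ≈ 14.79%


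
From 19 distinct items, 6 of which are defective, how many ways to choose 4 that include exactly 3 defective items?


Choose 3 of the 6 defective items and 1 of the other 13 items:
C(6,3)×C(13,1) = 20×13 = 260

260


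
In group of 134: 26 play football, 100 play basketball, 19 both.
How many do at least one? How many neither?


|A∪B| = 26+100-19 = 107
Neither = 134-107 = 27

At least one: 107; Neither: 27


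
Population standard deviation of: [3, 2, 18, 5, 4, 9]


Mean = 41/6
  (3-41/6)²=529/36
  (2-41/6)²=841/36
  (18-41/6)²=4489/36
  (5-41/6)²=121/36
  (4-41/6)²=289/36
  (9-41/6)²=169/36
Σ(x-μ)² = 1073/6
σ² = (1073/6)/6 = 1073/36

σ = √(1073/36) ≈ 5.4594


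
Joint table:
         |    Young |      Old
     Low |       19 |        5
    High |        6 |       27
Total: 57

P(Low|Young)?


P(Low|Young) = 19/(19+6) = 19/25

P = 19/25 ≈ 76.00%


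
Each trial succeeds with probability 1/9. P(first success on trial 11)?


Geometric: P(X=11) = (1-p)^(k-1)×p = (8/9)^10×1/9 = 1073741824/31381059609

P(X=11) = 1073741824/31381059609 ≈ 3.42%


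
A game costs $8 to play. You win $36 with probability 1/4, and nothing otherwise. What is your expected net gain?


E[gain] = (36-8)×1/4 + (-8)×3/4
= 7 - 6 = 1

Expected net gain = $1 ≈ $1.00


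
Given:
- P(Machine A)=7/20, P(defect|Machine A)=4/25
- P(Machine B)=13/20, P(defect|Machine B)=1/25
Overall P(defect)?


P(B) = Σ P(B|Aᵢ)×P(Aᵢ)
  4/25×7/20 = 7/125
  1/25×13/20 = 13/500
Sum = 41/500

P(defect) = 41/500 ≈ 8.20%


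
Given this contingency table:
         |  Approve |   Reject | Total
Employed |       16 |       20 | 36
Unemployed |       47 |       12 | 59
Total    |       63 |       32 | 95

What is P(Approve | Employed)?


P(Approve | Employed) = 16/(16+20) = 16/36 = 4/9

P(Approve|Employed) = 4/9 ≈ 44.44%


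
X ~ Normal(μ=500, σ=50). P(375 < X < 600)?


z₁=(375-500)/50=-2.5, z₂=(600-500)/50=2.0
P = Φ(2.0) - Φ(-2.5) = 0.977250 - 0.006210 = 0.971040 ≈ 0.9710

P(375 < X < 600) ≈ 0.9710


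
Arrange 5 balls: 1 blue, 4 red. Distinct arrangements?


5!/(1!×4!) = 5

5


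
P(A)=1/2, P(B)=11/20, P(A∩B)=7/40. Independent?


P(A)×P(B) = 11/40
P(A∩B) = 7/40
Not equal → NOT independent

No, not independent


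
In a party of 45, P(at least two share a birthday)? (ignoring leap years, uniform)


P(all different) = Π(365-i)/365 for i=0..44
= 0.059024
P(match) = 1 - 0.059024 = 0.940976

P ≈ 0.9410 ≈ 94.10%


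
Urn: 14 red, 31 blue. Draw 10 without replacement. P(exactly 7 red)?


Hypergeometric: C(14,7)×C(31,3)/C(45,10)
= 3432×4495/3190187286 = 17980/3718167

P(X=7) = 17980/3718167 ≈ 0.48%


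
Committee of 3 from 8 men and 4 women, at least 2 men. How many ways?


Count by #men:
  2M,1W: C(8,2)×C(4,1)=112
  3M,0W: C(8,3)×C(4,0)=56
Total = 168

168


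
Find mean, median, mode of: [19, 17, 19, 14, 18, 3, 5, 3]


Sorted: [3, 3, 5, 14, 17, 18, 19, 19]
Mean = 98/8 = 49/4
Median = 31/2
Freq: {19: 2, 17: 1, 14: 1, 18: 1, 3: 2, 5: 1}
Mode: [3, 19]

Mean=49/4, Median=31/2, Mode=[3, 19]


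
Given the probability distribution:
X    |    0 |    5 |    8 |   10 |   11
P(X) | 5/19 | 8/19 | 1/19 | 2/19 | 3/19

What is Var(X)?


E[X] = 101/19
E[X²] = 827/19
Var(X) = E[X²] - (E[X])² = 827/19 - 10201/361 = 5512/361

Var(X) = 5512/361 ≈ 15.2687


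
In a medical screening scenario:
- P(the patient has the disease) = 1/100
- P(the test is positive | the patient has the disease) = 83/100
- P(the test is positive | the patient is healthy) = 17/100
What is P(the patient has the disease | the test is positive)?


Using Bayes' theorem:
P(A|B) = P(B|A)·P(A) / P(B)

P(the test is positive) = 83/100 × 1/100 + 17/100 × 99/100
= 83/10000 + 1683/10000 = 883/5000

P(the patient has the disease|the test is positive) = (83/10000) / (883/5000) = 83/1766

P(the patient has the disease|the test is positive) = 83/1766 ≈ 4.70%


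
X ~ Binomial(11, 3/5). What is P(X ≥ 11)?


P(X ≥ 11) = Σ P(X=i) for i=11..11
P(X=11) = 177147/48828125
Sum = 177147/48828125

P(X ≥ 11) = 177147/48828125 ≈ 0.36%


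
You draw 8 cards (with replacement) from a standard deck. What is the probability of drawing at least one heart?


P(not a heart) = 39/52 = 3/4
P(none in 8 draws) = (3/4)^8 = 6561/65536
P(≥1 heart) = 1 - 6561/65536 = 58975/65536

P = 58975/65536 ≈ 89.99%


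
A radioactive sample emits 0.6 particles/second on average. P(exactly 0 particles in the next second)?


Poisson(λ=0.6): P(X=0) = e^(-λ)×λ^k/k!
= e^(-0.6) × 0.6^0 / 0!
≈ 0.5488116361 × 1 / 1 ≈ 0.548812

P(X=0) ≈ 0.548812 ≈ 54.88%


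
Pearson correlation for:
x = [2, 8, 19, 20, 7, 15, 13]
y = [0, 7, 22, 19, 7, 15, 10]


n=7, Σx=84, Σy=80, Σxy=1258, Σx²=1272, Σy²=1268
r = (7×1258 - 84×80)/√((7×1272 - 84²)(7×1268 - 80²))
= 2086/√(1848×2476) = 2086/√4575648 ≈ 2086/2139.0764 ≈ 0.9752

r ≈ 0.9752


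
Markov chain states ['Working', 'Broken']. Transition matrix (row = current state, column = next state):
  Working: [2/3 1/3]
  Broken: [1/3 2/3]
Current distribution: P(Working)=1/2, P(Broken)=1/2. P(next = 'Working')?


P(next=Working) = Σᵢ P(now=i)×P(i→Working)
= 1/2×2/3 + 1/2×1/3
= 1/3 + 1/6 = 1/2

P = 1/2 ≈ 0.5000


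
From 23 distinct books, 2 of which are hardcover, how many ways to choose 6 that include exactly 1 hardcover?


Choose 1 of the 2 hardcovers and 5 of the other 21 books:
C(2,1)×C(21,5) = 2×20349 = 40698

40698


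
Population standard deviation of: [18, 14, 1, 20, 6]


Mean = 59/5
  (18-59/5)²=961/25
  (14-59/5)²=121/25
  (1-59/5)²=2916/25
  (20-59/5)²=1681/25
  (6-59/5)²=841/25
Σ(x-μ)² = 1304/5
σ² = (1304/5)/5 = 1304/25

σ = √(1304/25) ≈ 7.2222


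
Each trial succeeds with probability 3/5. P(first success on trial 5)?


Geometric: P(X=5) = (1-p)^(k-1)×p = (2/5)^4×3/5 = 48/3125

P(X=5) = 48/3125 ≈ 1.54%


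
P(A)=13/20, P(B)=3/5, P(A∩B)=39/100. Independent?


P(A)×P(B) = 39/100
P(A∩B) = 39/100
Equal ✓ → Independent

Yes, independent


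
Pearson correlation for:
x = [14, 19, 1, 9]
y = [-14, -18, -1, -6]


n=4, Σx=43, Σy=-39, Σxy=-593, Σx²=639, Σy²=557
r = (4×(-593) - 43×(-39))/√((4×639 - 43²)(4×557 - (-39)²))
= -695/√(707×707) = -695/√499849 ≈ -695/707.0000 ≈ -0.9830

r ≈ -0.9830


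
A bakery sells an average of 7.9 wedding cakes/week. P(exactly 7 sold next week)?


Poisson(λ=7.9): P(X=7) = e^(-λ)×λ^k/k!
= e^(-7.9) × 7.9^7 / 7!
≈ 0.0003707435405 × 1920390.89862 / 5040 ≈ 0.141264

P(X=7) ≈ 0.141264 ≈ 14.13%


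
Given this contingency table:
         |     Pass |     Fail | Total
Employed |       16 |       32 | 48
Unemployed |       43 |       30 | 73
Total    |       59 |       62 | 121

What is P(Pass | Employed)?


P(Pass | Employed) = 16/(16+32) = 16/48 = 1/3

P(Pass|Employed) = 1/3 ≈ 33.33%


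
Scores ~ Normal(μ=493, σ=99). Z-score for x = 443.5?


z = (x - μ)/σ = (443.5 - 493)/99 = -0.5

z = -0.5


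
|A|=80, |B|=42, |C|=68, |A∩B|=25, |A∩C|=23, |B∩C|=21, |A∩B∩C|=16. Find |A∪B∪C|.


|A∪B∪C| = 80+42+68-25-23-21+16 = 137

|A∪B∪C| = 137


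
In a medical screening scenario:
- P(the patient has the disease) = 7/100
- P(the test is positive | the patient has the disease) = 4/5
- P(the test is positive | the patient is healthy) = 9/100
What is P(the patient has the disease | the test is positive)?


Using Bayes' theorem:
P(A|B) = P(B|A)·P(A) / P(B)

P(the test is positive) = 4/5 × 7/100 + 9/100 × 93/100
= 7/125 + 837/10000 = 1397/10000

P(the patient has the disease|the test is positive) = (7/125) / (1397/10000) = 560/1397

P(the patient has the disease|the test is positive) = 560/1397 ≈ 40.09%


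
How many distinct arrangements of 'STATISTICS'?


Letters: 10, freq: {'S': 3, 'T': 3, 'A': 1, 'I': 2, 'C': 1}
10!/(3!×3!×1!×2!×1!) = 3628800/72 = 50400

50400


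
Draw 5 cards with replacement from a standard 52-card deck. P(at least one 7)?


P(not a 7) = 48/52 = 12/13
P(none in 5 draws) = (12/13)^5 = 248832/371293
P(≥1 7) = 1 - 248832/371293 = 122461/371293

P = 122461/371293 ≈ 32.98%


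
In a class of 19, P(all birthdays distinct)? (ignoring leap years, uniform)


P(all different) = Π(365-i)/365 for i=0..18
= (365/365)×(364/365)×...×(347/365)
= 0.620881

P ≈ 0.6209 ≈ 62.09%


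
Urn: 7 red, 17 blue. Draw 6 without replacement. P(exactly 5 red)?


Hypergeometric: C(7,5)×C(17,1)/C(24,6)
= 21×17/134596 = 51/19228

P(X=5) = 51/19228 ≈ 0.27%


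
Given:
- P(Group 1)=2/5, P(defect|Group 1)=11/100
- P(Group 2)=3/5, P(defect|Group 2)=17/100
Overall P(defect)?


P(B) = Σ P(B|Aᵢ)×P(Aᵢ)
  11/100×2/5 = 11/250
  17/100×3/5 = 51/500
Sum = 73/500

P(defect) = 73/500 ≈ 14.60%


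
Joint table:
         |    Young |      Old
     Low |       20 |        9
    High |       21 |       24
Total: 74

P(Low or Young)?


P(Low∨Young) = P(Low) + P(Young) - P(Low∧Young)
= (29 + 41 - 20)/74 = 50/74 = 25/37

P = 25/37 ≈ 67.57%


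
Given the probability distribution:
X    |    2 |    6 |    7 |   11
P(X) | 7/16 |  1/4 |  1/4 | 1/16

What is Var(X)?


E[X] = 77/16
E[X²] = 489/16
Var(X) = E[X²] - (E[X])² = 489/16 - 5929/256 = 1895/256

Var(X) = 1895/256 ≈ 7.4023


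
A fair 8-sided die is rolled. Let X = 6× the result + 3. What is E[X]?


E[die] = (1+8)/2 = 9/2
E[X] = 6×9/2 + 3 = 30

E[X] = 30


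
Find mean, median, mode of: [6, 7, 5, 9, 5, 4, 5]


Sorted: [4, 5, 5, 5, 6, 7, 9]
Mean = 41/7
Median = 5
Freq: {6: 1, 7: 1, 5: 3, 9: 1, 4: 1}
Mode: [5]

Mean=41/7, Median=5, Mode=5


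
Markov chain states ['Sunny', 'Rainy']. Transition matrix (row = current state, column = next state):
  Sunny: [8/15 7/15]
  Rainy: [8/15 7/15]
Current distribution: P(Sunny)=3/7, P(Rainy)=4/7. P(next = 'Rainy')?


P(next=Rainy) = Σᵢ P(now=i)×P(i→Rainy)
= 3/7×7/15 + 4/7×7/15
= 1/5 + 4/15 = 7/15

P = 7/15 ≈ 0.4667


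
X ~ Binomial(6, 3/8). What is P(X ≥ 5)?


P(X ≥ 5) = Σ P(X=i) for i=5..6
P(X=5) = 3645/131072
P(X=6) = 729/262144
Sum = 8019/262144

P(X ≥ 5) = 8019/262144 ≈ 3.06%


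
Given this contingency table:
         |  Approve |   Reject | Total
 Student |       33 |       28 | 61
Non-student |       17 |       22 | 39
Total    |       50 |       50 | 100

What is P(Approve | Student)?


P(Approve | Student) = 33/(33+28) = 33/61

P(Approve|Student) = 33/61 ≈ 54.10%


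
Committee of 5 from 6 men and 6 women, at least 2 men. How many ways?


Count by #men:
  2M,3W: C(6,2)×C(6,3)=300
  3M,2W: C(6,3)×C(6,2)=300
  4M,1W: C(6,4)×C(6,1)=90
  5M,0W: C(6,5)×C(6,0)=6
Total = 696

696


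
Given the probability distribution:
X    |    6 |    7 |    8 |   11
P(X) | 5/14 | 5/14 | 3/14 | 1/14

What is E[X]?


E[X] = Σ x·P(X=x)
= (6)×(5/14) + (7)×(5/14) + (8)×(3/14) + (11)×(1/14)
= 50/7

E[X] = 50/7


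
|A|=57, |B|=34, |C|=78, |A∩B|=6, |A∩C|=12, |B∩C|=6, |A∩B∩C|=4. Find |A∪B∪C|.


|A∪B∪C| = 57+34+78-6-12-6+4 = 149

|A∪B∪C| = 149


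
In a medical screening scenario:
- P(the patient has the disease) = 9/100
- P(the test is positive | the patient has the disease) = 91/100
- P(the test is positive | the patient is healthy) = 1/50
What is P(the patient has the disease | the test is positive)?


Using Bayes' theorem:
P(A|B) = P(B|A)·P(A) / P(B)

P(the test is positive) = 91/100 × 9/100 + 1/50 × 91/100
= 819/10000 + 91/5000 = 1001/10000

P(the patient has the disease|the test is positive) = (819/10000) / (1001/10000) = 9/11

P(the patient has the disease|the test is positive) = 9/11 ≈ 81.82%


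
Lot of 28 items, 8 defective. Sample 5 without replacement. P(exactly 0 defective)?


Hypergeometric: C(8,0)×C(20,5)/C(28,5)
= 1×15504/98280 = 646/4095

P(X=0) = 646/4095 ≈ 15.78%


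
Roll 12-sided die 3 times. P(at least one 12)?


P(no 12)^3 = (11/12)^3 = 1331/1728
P(≥1) = 1 - 1331/1728 = 397/1728

P = 397/1728 ≈ 22.97%


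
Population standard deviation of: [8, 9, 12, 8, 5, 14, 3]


Mean = 59/7
  (8-59/7)²=9/49
  (9-59/7)²=16/49
  (12-59/7)²=625/49
  (8-59/7)²=9/49
  (5-59/7)²=576/49
  (14-59/7)²=1521/49
  (3-59/7)²=1444/49
Σ(x-μ)² = 600/7
σ² = (600/7)/7 = 600/49

σ = √(600/49) ≈ 3.4993


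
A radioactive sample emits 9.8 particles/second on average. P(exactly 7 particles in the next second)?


Poisson(λ=9.8): P(X=7) = e^(-λ)×λ^k/k!
= e^(-9.8) × 9.8^7 / 7!
≈ 5.545159943e-05 × 8681255.33247 / 5040 ≈ 0.095514

P(X=7) ≈ 0.095514 ≈ 9.55%


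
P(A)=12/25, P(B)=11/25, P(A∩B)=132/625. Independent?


P(A)×P(B) = 132/625
P(A∩B) = 132/625
Equal ✓ → Independent

Yes, independent


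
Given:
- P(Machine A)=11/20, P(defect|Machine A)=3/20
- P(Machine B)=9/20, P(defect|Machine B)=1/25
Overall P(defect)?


P(B) = Σ P(B|Aᵢ)×P(Aᵢ)
  3/20×11/20 = 33/400
  1/25×9/20 = 9/500
Sum = 201/2000

P(defect) = 201/2000 ≈ 10.05%


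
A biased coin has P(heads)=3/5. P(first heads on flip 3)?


Geometric: P(X=3) = (1-p)^(k-1)×p = (2/5)^2×3/5 = 12/125

P(X=3) = 12/125 ≈ 9.60%


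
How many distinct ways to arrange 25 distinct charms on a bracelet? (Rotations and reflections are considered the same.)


Free circular arrangements: rotations and reflections both identified.
(n-1)!/2 = 24!/2 = 620448401733239439360000/2 = 310224200866619719680000

310224200866619719680000


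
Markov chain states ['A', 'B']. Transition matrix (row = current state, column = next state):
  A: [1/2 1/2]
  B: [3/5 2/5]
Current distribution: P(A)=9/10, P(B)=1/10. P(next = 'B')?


P(next=B) = Σᵢ P(now=i)×P(i→B)
= 9/10×1/2 + 1/10×2/5
= 9/20 + 1/25 = 49/100

P = 49/100 ≈ 0.4900


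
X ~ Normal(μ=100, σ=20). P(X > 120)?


z = (120-100)/20 = 1.0
P(X > 120) = 1 - P(Z ≤ 1.0) = 1 - 0.8413 = 0.1587

P(X > 120) ≈ 0.1587


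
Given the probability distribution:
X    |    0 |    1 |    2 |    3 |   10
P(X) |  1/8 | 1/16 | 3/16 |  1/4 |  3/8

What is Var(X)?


E[X] = 79/16
E[X²] = 649/16
Var(X) = E[X²] - (E[X])² = 649/16 - 6241/256 = 4143/256

Var(X) = 4143/256 ≈ 16.1836


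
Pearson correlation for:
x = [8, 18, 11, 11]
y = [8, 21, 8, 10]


n=4, Σx=48, Σy=47, Σxy=640, Σx²=630, Σy²=669
r = (4×640 - 48×47)/√((4×630 - 48²)(4×669 - 47²))
= 304/√(216×467) = 304/√100872 ≈ 304/317.6035 ≈ 0.9572

r ≈ 0.9572


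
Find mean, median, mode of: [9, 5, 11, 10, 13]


Sorted: [5, 9, 10, 11, 13]
Mean = 48/5
Median = 10
Freq: {9: 1, 5: 1, 11: 1, 10: 1, 13: 1}
Mode: No mode

Mean=48/5, Median=10, Mode=No mode


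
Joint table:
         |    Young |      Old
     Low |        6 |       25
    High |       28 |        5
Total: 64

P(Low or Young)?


P(Low∨Young) = P(Low) + P(Young) - P(Low∧Young)
= (31 + 34 - 6)/64 = 59/64

P = 59/64 ≈ 92.19%


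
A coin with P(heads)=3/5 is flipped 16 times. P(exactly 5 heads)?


Binomial: P(X=5) = C(16,5)×p^5×(1-p)^11
= 4368 × 243/3125 × 2048/48828125 = 2173796352/152587890625

P(X=5) = 2173796352/152587890625 ≈ 1.42%


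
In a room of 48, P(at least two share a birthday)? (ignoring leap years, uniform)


P(all different) = Π(365-i)/365 for i=0..47
= 0.039402
P(match) = 1 - 0.039402 = 0.960598

P ≈ 0.9606 ≈ 96.06%


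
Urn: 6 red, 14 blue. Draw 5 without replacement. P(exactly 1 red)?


Hypergeometric: C(6,1)×C(14,4)/C(20,5)
= 6×1001/15504 = 1001/2584

P(X=1) = 1001/2584 ≈ 38.74%


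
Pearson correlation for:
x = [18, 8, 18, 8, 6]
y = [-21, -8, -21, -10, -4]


n=5, Σx=58, Σy=-64, Σxy=-924, Σx²=812, Σy²=1062
r = (5×(-924) - 58×(-64))/√((5×812 - 58²)(5×1062 - (-64)²))
= -908/√(696×1214) = -908/√844944 ≈ -908/919.2084 ≈ -0.9878

r ≈ -0.9878


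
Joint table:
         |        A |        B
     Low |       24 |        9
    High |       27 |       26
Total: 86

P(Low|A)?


P(Low|A) = 24/(24+27) = 24/51 = 8/17

P = 8/17 ≈ 47.06%


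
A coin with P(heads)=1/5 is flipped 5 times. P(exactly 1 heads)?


Binomial: P(X=1) = C(5,1)×p^1×(1-p)^4
= 5 × 1/5 × 256/625 = 256/625

P(X=1) = 256/625 ≈ 40.96%


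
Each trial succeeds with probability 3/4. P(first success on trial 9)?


Geometric: P(X=9) = (1-p)^(k-1)×p = (1/4)^8×3/4 = 3/262144

P(X=9) = 3/262144 ≈ 0.00%


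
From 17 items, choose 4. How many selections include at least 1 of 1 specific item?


Complement: C(17,4) - C(16,4) = 2380 - 1820 = 560

560


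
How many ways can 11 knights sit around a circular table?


Circular arrangements of 11 distinct objects: fix one position to break rotational symmetry.
(n-1)! = 10! = 3628800

3628800


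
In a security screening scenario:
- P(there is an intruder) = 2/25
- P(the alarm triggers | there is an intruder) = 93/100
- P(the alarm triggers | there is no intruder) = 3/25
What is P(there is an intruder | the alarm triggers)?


Using Bayes' theorem:
P(A|B) = P(B|A)·P(A) / P(B)

P(the alarm triggers) = 93/100 × 2/25 + 3/25 × 23/25
= 93/1250 + 69/625 = 231/1250

P(there is an intruder|the alarm triggers) = (93/1250) / (231/1250) = 31/77

P(there is an intruder|the alarm triggers) = 31/77 ≈ 40.26%


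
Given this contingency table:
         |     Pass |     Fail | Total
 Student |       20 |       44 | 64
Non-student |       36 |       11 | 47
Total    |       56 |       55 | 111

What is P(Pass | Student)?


P(Pass | Student) = 20/(20+44) = 20/64 = 5/16

P(Pass|Student) = 5/16 ≈ 31.25%


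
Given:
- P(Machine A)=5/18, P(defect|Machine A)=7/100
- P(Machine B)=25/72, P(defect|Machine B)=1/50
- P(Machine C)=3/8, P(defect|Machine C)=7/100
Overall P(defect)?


P(B) = Σ P(B|Aᵢ)×P(Aᵢ)
  7/100×5/18 = 7/360
  1/50×25/72 = 1/144
  7/100×3/8 = 21/800
Sum = 379/7200

P(defect) = 379/7200 ≈ 5.26%


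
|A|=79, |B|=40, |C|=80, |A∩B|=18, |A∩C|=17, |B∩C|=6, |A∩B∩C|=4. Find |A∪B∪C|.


|A∪B∪C| = 79+40+80-18-17-6+4 = 162

|A∪B∪C| = 162


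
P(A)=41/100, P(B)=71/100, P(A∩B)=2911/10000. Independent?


P(A)×P(B) = 2911/10000
P(A∩B) = 2911/10000
Equal ✓ → Independent

Yes, independent


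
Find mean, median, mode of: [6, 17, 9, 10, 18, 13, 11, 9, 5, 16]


Sorted: [5, 6, 9, 9, 10, 11, 13, 16, 17, 18]
Mean = 114/10 = 57/5
Median = 21/2
Freq: {6: 1, 17: 1, 9: 2, 10: 1, 18: 1, 13: 1, 11: 1, 5: 1, 16: 1}
Mode: [9]

Mean=57/5, Median=21/2, Mode=9


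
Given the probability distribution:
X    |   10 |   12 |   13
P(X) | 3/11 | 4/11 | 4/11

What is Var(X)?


E[X] = 130/11
E[X²] = 1552/11
Var(X) = E[X²] - (E[X])² = 1552/11 - 16900/121 = 172/121

Var(X) = 172/121 ≈ 1.4215


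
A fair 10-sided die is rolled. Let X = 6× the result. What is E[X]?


E[die] = (1+10)/2 = 11/2
E[X] = 6 × 11/2 = 33

E[X] = 33


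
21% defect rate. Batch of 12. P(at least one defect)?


P(all good) = (79/100)^12 = 59091511031674153381441/1000000000000000000000000
P(≥1 defect) = 940908488968325846618559/1000000000000000000000000

P = 940908488968325846618559/1000000000000000000000000 ≈ 94.09%


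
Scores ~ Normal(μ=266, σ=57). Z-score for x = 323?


z = (x - μ)/σ = (323 - 266)/57 = 1.0

z = 1.0


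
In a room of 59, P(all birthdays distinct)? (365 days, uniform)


P(all different) = Π(365-i)/365 for i=0..58
= (365/365)×(364/365)×...×(307/365)
= 0.007011

P ≈ 0.0070 ≈ 0.70%


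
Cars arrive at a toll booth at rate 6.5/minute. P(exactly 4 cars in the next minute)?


Poisson(λ=6.5): P(X=4) = e^(-λ)×λ^k/k!
= e^(-6.5) × 6.5^4 / 4!
≈ 0.001503439193 × 1785.0625 / 24 ≈ 0.111822

P(X=4) ≈ 0.111822 ≈ 11.18%


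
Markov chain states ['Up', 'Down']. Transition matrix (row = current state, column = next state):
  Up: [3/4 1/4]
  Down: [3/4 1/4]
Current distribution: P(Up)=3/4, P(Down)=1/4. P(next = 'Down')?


P(next=Down) = Σᵢ P(now=i)×P(i→Down)
= 3/4×1/4 + 1/4×1/4
= 3/16 + 1/16 = 1/4

P = 1/4 ≈ 0.2500


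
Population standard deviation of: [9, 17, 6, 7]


Mean = 39/4
  (9-39/4)²=9/16
  (17-39/4)²=841/16
  (6-39/4)²=225/16
  (7-39/4)²=121/16
Σ(x-μ)² = 299/4
σ² = (299/4)/4 = 299/16

σ = √(299/16) ≈ 4.3229


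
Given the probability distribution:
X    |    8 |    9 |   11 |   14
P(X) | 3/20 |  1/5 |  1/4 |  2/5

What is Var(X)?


E[X] = 227/20
E[X²] = 2689/20
Var(X) = E[X²] - (E[X])² = 2689/20 - 51529/400 = 2251/400

Var(X) = 2251/400 ≈ 5.6275


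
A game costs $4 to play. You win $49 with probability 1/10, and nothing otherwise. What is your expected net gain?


E[gain] = (49-4)×1/10 + (-4)×9/10
= 9/2 - 18/5 = 9/10

Expected net gain = $9/10 ≈ $0.90


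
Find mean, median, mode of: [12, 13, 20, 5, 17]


Sorted: [5, 12, 13, 17, 20]
Mean = 67/5
Median = 13
Freq: {12: 1, 13: 1, 20: 1, 5: 1, 17: 1}
Mode: No mode

Mean=67/5, Median=13, Mode=No mode


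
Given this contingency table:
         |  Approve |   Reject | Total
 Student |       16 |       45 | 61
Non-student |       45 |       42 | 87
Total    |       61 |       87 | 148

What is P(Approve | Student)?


P(Approve | Student) = 16/(16+45) = 16/61

P(Approve|Student) = 16/61 ≈ 26.23%


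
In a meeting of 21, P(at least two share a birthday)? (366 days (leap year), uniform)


P(all different) = Π(366-i)/366 for i=0..20
= 0.557221
P(match) = 1 - 0.557221 = 0.442779

P ≈ 0.4428 ≈ 44.28%


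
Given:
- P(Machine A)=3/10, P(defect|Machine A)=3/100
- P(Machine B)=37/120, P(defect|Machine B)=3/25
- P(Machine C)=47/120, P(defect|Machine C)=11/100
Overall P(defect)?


P(B) = Σ P(B|Aᵢ)×P(Aᵢ)
  3/100×3/10 = 9/1000
  3/25×37/120 = 37/1000
  11/100×47/120 = 517/12000
Sum = 1069/12000

P(defect) = 1069/12000 ≈ 8.91%


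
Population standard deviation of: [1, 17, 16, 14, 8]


Mean = 56/5
  (1-56/5)²=2601/25
  (17-56/5)²=841/25
  (16-56/5)²=576/25
  (14-56/5)²=196/25
  (8-56/5)²=256/25
Σ(x-μ)² = 894/5
σ² = (894/5)/5 = 894/25

σ = √(894/25) ≈ 5.9800


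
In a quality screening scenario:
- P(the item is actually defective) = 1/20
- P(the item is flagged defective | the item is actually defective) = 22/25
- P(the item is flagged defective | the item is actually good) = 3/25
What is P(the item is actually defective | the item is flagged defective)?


Using Bayes' theorem:
P(A|B) = P(B|A)·P(A) / P(B)

P(the item is flagged defective) = 22/25 × 1/20 + 3/25 × 19/20
= 11/250 + 57/500 = 79/500

P(the item is actually defective|the item is flagged defective) = (11/250) / (79/500) = 22/79

P(the item is actually defective|the item is flagged defective) = 22/79 ≈ 27.85%


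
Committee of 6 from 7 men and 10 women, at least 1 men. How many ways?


Count by #men:
  1M,5W: C(7,1)×C(10,5)=1764
  2M,4W: C(7,2)×C(10,4)=4410
  3M,3W: C(7,3)×C(10,3)=4200
  4M,2W: C(7,4)×C(10,2)=1575
  5M,1W: C(7,5)×C(10,1)=210
  6M,0W: C(7,6)×C(10,0)=7
Total = 12166

12166


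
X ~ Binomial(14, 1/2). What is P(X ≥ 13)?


P(X ≥ 13) = Σ P(X=i) for i=13..14
P(X=13) = 7/8192
P(X=14) = 1/16384
Sum = 15/16384

P(X ≥ 13) = 15/16384 ≈ 0.09%


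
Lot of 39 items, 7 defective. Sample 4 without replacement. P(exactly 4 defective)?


Hypergeometric: C(7,4)×C(32,0)/C(39,4)
= 35×1/82251 = 35/82251

P(X=4) = 35/82251 ≈ 0.04%


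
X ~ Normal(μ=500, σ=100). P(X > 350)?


z = (350-500)/100 = -1.5
P(X > 350) = 1 - P(Z ≤ -1.5) = 1 - 0.0668 = 0.9332

P(X > 350) ≈ 0.9332


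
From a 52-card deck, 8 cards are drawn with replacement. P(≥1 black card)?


P(not a black card) = 26/52 = 1/2
P(none in 8 draws) = (1/2)^8 = 1/256
P(≥1 black card) = 1 - 1/256 = 255/256

P = 255/256 ≈ 99.61%


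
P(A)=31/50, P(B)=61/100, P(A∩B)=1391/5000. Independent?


P(A)×P(B) = 1891/5000
P(A∩B) = 1391/5000
Not equal → NOT independent

No, not independent


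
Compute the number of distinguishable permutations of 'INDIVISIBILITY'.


Letters: 14, freq: {'I': 6, 'N': 1, 'D': 1, 'V': 1, 'S': 1, 'B': 1, 'L': 1, 'T': 1, 'Y': 1}
14!/(6!×1!×1!×1!×1!×1!×1!×1!×1!) = 87178291200/720 = 121080960

121080960


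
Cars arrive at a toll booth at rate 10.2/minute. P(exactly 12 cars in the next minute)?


Poisson(λ=10.2): P(X=12) = e^(-λ)×λ^k/k!
= e^(-10.2) × 10.2^12 / 12!
≈ 3.717031868e-05 × 1.26824179456e+12 / 479001600 ≈ 0.098415

P(X=12) ≈ 0.098415 ≈ 9.84%


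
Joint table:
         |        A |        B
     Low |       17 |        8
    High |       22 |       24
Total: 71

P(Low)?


P(Low) = (17+8)/71 = 25/71

P(Low) = 25/71 ≈ 35.21%


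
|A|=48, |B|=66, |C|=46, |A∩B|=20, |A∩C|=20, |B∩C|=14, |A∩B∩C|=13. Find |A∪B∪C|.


|A∪B∪C| = 48+66+46-20-20-14+13 = 119

|A∪B∪C| = 119


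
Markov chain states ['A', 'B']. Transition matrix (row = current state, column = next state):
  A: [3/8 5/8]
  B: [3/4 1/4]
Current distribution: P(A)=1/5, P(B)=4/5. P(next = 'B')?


P(next=B) = Σᵢ P(now=i)×P(i→B)
= 1/5×5/8 + 4/5×1/4
= 1/8 + 1/5 = 13/40

P = 13/40 ≈ 0.3250


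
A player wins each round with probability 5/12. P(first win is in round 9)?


Geometric: P(X=9) = (1-p)^(k-1)×p = (7/12)^8×5/12 = 28824005/5159780352

P(X=9) = 28824005/5159780352 ≈ 0.56%


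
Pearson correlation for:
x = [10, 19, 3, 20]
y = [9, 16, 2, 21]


n=4, Σx=52, Σy=48, Σxy=820, Σx²=870, Σy²=782
r = (4×820 - 52×48)/√((4×870 - 52²)(4×782 - 48²))
= 784/√(776×824) = 784/√639424 ≈ 784/799.6399 ≈ 0.9804

r ≈ 0.9804


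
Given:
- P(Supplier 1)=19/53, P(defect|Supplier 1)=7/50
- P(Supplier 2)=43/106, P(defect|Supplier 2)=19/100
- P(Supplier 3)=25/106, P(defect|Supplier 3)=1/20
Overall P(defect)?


P(B) = Σ P(B|Aᵢ)×P(Aᵢ)
  7/50×19/53 = 133/2650
  19/100×43/106 = 817/10600
  1/20×25/106 = 5/424
Sum = 737/5300

P(defect) = 737/5300 ≈ 13.91%


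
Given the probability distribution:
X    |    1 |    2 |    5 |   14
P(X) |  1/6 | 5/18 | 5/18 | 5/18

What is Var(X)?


E[X] = 6
E[X²] = 188/3
Var(X) = E[X²] - (E[X])² = 188/3 - 36 = 80/3

Var(X) = 80/3 ≈ 26.6667


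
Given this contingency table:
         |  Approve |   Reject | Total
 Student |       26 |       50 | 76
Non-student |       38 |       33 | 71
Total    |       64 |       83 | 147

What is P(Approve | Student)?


P(Approve | Student) = 26/(26+50) = 26/76 = 13/38

P(Approve|Student) = 13/38 ≈ 34.21%


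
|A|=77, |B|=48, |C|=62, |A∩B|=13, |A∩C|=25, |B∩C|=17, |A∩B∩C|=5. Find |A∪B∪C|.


|A∪B∪C| = 77+48+62-13-25-17+5 = 137

|A∪B∪C| = 137


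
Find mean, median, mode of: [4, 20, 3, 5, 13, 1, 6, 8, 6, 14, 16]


Sorted: [1, 3, 4, 5, 6, 6, 8, 13, 14, 16, 20]
Mean = 96/11
Median = 6
Freq: {4: 1, 20: 1, 3: 1, 5: 1, 13: 1, 1: 1, 6: 2, 8: 1, 14: 1, 16: 1}
Mode: [6]

Mean=96/11, Median=6, Mode=6


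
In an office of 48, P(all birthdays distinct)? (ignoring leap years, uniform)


P(all different) = Π(365-i)/365 for i=0..47
= (365/365)×(364/365)×...×(318/365)
= 0.039402

P ≈ 0.0394 ≈ 3.94%


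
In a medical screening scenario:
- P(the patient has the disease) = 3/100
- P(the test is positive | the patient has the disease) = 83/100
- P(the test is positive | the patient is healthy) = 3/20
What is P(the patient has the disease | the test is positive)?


Using Bayes' theorem:
P(A|B) = P(B|A)·P(A) / P(B)

P(the test is positive) = 83/100 × 3/100 + 3/20 × 97/100
= 249/10000 + 291/2000 = 213/1250

P(the patient has the disease|the test is positive) = (249/10000) / (213/1250) = 83/568

P(the patient has the disease|the test is positive) = 83/568 ≈ 14.61%


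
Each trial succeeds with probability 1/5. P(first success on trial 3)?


Geometric: P(X=3) = (1-p)^(k-1)×p = (4/5)^2×1/5 = 16/125

P(X=3) = 16/125 ≈ 12.80%


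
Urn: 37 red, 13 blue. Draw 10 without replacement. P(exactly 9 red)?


Hypergeometric: C(37,9)×C(13,1)/C(50,10)
= 124403620×13/10272278170 = 14702246/93384347

P(X=9) = 14702246/93384347 ≈ 15.74%


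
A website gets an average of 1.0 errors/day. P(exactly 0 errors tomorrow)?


Poisson(λ=1.0): P(X=0) = e^(-λ)×λ^k/k!
= e^(-1.0) × 1.0^0 / 0!
≈ 0.3678794412 × 1 / 1 ≈ 0.367879

P(X=0) ≈ 0.367879 ≈ 36.79%


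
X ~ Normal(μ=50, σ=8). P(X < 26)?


z = (26-50)/8 = -3.0
P(Z < -3.0) = 0.0013

P(X < 26) ≈ 0.0013


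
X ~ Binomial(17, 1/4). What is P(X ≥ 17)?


P(X ≥ 17) = Σ P(X=i) for i=17..17
P(X=17) = 1/17179869184
Sum = 1/17179869184

P(X ≥ 17) = 1/17179869184 ≈ 0.00%


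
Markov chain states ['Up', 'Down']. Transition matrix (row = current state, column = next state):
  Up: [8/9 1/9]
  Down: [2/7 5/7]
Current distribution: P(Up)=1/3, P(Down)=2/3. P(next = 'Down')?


P(next=Down) = Σᵢ P(now=i)×P(i→Down)
= 1/3×1/9 + 2/3×5/7
= 1/27 + 10/21 = 97/189

P = 97/189 ≈ 0.5132


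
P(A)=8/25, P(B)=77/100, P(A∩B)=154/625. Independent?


P(A)×P(B) = 154/625
P(A∩B) = 154/625
Equal ✓ → Independent

Yes, independent


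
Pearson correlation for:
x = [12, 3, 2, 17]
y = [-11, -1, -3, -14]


n=4, Σx=34, Σy=-29, Σxy=-379, Σx²=446, Σy²=327
r = (4×(-379) - 34×(-29))/√((4×446 - 34²)(4×327 - (-29)²))
= -530/√(628×467) = -530/√293276 ≈ -530/541.5496 ≈ -0.9787

r ≈ -0.9787


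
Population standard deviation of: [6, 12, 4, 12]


Mean = 34/4 = 17/2
  (6-17/2)²=25/4
  (12-17/2)²=49/4
  (4-17/2)²=81/4
  (12-17/2)²=49/4
Σ(x-μ)² = 51
σ² = 51/4

σ = √(51/4) ≈ 3.5707


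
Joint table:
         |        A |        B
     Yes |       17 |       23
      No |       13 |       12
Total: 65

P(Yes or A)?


P(Yes∨A) = P(Yes) + P(A) - P(Yes∧A)
= (40 + 30 - 17)/65 = 53/65

P = 53/65 ≈ 81.54%


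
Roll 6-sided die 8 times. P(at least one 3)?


P(no 3)^8 = (5/6)^8 = 390625/1679616
P(≥1) = 1 - 390625/1679616 = 1288991/1679616

P = 1288991/1679616 ≈ 76.74%


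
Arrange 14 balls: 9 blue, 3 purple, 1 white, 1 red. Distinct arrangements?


14!/(9!×3!×1!×1!) = 40040

40040


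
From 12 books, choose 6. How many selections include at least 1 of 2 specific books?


Complement: C(12,6) - C(10,6) = 924 - 210 = 714

714


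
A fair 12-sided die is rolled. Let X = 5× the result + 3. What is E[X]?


E[die] = (1+12)/2 = 13/2
E[X] = 5×13/2 + 3 = 71/2

E[X] = 71/2


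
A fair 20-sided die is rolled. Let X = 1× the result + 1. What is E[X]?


E[die] = (1+20)/2 = 21/2
E[X] = 1×21/2 + 1 = 23/2

E[X] = 23/2


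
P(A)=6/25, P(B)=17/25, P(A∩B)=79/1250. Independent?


P(A)×P(B) = 102/625
P(A∩B) = 79/1250
Not equal → NOT independent

No, not independent


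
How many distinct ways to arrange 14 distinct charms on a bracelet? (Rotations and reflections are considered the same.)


Free circular arrangements: rotations and reflections both identified.
(n-1)!/2 = 13!/2 = 6227020800/2 = 3113510400

3113510400


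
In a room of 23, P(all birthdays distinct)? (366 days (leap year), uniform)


P(all different) = Π(366-i)/366 for i=0..22
= (366/366)×(365/366)×...×(344/366)
= 0.493677

P ≈ 0.4937 ≈ 49.37%


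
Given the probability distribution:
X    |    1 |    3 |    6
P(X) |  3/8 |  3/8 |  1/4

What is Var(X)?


E[X] = 3
E[X²] = 51/4
Var(X) = E[X²] - (E[X])² = 51/4 - 9 = 15/4

Var(X) = 15/4 ≈ 3.7500


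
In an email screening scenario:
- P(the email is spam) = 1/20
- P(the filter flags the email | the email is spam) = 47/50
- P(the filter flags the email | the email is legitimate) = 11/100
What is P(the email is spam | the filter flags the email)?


Using Bayes' theorem:
P(A|B) = P(B|A)·P(A) / P(B)

P(the filter flags the email) = 47/50 × 1/20 + 11/100 × 19/20
= 47/1000 + 209/2000 = 303/2000

P(the email is spam|the filter flags the email) = (47/1000) / (303/2000) = 94/303

P(the email is spam|the filter flags the email) = 94/303 ≈ 31.02%


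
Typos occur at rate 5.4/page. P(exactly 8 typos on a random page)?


Poisson(λ=5.4): P(X=8) = e^(-λ)×λ^k/k!
= e^(-5.4) × 5.4^8 / 8!
≈ 0.004516580943 × 723019.613391 / 40320 ≈ 0.080991

P(X=8) ≈ 0.080991 ≈ 8.10%


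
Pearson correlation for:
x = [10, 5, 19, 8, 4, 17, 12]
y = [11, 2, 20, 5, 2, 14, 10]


n=7, Σx=75, Σy=64, Σxy=906, Σx²=999, Σy²=850
r = (7×906 - 75×64)/√((7×999 - 75²)(7×850 - 64²))
= 1542/√(1368×1854) = 1542/√2536272 ≈ 1542/1592.5677 ≈ 0.9682

r ≈ 0.9682


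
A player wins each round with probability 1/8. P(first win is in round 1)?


Geometric: P(X=1) = (1-p)^(k-1)×p = (7/8)^0×1/8 = 1/8

P(X=1) = 1/8 ≈ 12.50%


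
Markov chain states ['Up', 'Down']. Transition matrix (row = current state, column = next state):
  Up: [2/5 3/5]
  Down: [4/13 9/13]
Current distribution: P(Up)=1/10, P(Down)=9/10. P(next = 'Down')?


P(next=Down) = Σᵢ P(now=i)×P(i→Down)
= 1/10×3/5 + 9/10×9/13
= 3/50 + 81/130 = 222/325

P = 222/325 ≈ 0.6831


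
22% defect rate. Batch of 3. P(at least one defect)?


P(all good) = (39/50)^3 = 59319/125000
P(≥1 defect) = 65681/125000

P = 65681/125000 ≈ 52.54%


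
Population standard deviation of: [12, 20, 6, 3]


Mean = 41/4
  (12-41/4)²=49/16
  (20-41/4)²=1521/16
  (6-41/4)²=289/16
  (3-41/4)²=841/16
Σ(x-μ)² = 675/4
σ² = (675/4)/4 = 675/16

σ = √(675/16) ≈ 6.4952


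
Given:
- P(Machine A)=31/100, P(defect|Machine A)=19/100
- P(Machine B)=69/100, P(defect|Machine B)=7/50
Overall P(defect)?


P(B) = Σ P(B|Aᵢ)×P(Aᵢ)
  19/100×31/100 = 589/10000
  7/50×69/100 = 483/5000
Sum = 311/2000

P(defect) = 311/2000 ≈ 15.55%


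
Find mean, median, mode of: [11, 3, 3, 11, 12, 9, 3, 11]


Sorted: [3, 3, 3, 9, 11, 11, 11, 12]
Mean = 63/8
Median = 10
Freq: {11: 3, 3: 3, 12: 1, 9: 1}
Mode: [3, 11]

Mean=63/8, Median=10, Mode=[3, 11]


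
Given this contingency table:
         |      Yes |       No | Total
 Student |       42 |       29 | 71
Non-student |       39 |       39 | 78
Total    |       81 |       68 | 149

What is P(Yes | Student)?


P(Yes | Student) = 42/(42+29) = 42/71

P(Yes|Student) = 42/71 ≈ 59.15%


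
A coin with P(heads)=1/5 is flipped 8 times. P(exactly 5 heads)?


Binomial: P(X=5) = C(8,5)×p^5×(1-p)^3
= 56 × 1/3125 × 64/125 = 3584/390625

P(X=5) = 3584/390625 ≈ 0.92%


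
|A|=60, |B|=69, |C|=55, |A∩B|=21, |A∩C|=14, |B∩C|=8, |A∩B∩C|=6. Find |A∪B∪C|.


|A∪B∪C| = 60+69+55-21-14-8+6 = 147

|A∪B∪C| = 147


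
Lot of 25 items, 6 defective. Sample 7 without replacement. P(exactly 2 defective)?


Hypergeometric: C(6,2)×C(19,5)/C(25,7)
= 15×11628/480700 = 459/1265

P(X=2) = 459/1265 ≈ 36.28%


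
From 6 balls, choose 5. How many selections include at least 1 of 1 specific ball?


Complement: C(6,5) - C(5,5) = 6 - 1 = 5

5


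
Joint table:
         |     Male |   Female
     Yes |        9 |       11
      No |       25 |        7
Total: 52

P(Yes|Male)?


P(Yes|Male) = 9/(9+25) = 9/34

P = 9/34 ≈ 26.47%
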